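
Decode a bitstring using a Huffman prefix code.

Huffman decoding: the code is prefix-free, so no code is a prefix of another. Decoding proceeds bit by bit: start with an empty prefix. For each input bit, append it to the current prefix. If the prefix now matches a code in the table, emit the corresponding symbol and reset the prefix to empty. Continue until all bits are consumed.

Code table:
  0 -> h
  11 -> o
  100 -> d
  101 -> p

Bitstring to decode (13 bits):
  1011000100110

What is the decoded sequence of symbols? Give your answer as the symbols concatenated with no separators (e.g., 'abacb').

Bit 0: prefix='1' (no match yet)
Bit 1: prefix='10' (no match yet)
Bit 2: prefix='101' -> emit 'p', reset
Bit 3: prefix='1' (no match yet)
Bit 4: prefix='10' (no match yet)
Bit 5: prefix='100' -> emit 'd', reset
Bit 6: prefix='0' -> emit 'h', reset
Bit 7: prefix='1' (no match yet)
Bit 8: prefix='10' (no match yet)
Bit 9: prefix='100' -> emit 'd', reset
Bit 10: prefix='1' (no match yet)
Bit 11: prefix='11' -> emit 'o', reset
Bit 12: prefix='0' -> emit 'h', reset

Answer: pdhdoh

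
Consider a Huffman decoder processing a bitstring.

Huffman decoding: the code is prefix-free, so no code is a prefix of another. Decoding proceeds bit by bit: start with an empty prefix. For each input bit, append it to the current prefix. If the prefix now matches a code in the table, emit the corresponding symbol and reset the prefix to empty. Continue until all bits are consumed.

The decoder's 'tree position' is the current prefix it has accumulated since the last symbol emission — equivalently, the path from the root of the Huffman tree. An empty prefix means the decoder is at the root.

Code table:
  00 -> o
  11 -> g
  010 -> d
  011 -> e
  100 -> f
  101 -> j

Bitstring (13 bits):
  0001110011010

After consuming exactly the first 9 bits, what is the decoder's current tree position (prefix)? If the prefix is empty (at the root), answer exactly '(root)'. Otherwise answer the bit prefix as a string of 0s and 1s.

Bit 0: prefix='0' (no match yet)
Bit 1: prefix='00' -> emit 'o', reset
Bit 2: prefix='0' (no match yet)
Bit 3: prefix='01' (no match yet)
Bit 4: prefix='011' -> emit 'e', reset
Bit 5: prefix='1' (no match yet)
Bit 6: prefix='10' (no match yet)
Bit 7: prefix='100' -> emit 'f', reset
Bit 8: prefix='1' (no match yet)

Answer: 1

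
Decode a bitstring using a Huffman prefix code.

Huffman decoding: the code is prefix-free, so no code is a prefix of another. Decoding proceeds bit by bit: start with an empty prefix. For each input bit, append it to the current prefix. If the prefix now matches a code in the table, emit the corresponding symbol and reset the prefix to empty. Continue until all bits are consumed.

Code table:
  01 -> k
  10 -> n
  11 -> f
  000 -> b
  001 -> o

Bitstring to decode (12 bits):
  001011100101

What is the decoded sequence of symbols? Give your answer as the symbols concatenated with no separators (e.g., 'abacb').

Bit 0: prefix='0' (no match yet)
Bit 1: prefix='00' (no match yet)
Bit 2: prefix='001' -> emit 'o', reset
Bit 3: prefix='0' (no match yet)
Bit 4: prefix='01' -> emit 'k', reset
Bit 5: prefix='1' (no match yet)
Bit 6: prefix='11' -> emit 'f', reset
Bit 7: prefix='0' (no match yet)
Bit 8: prefix='00' (no match yet)
Bit 9: prefix='001' -> emit 'o', reset
Bit 10: prefix='0' (no match yet)
Bit 11: prefix='01' -> emit 'k', reset

Answer: okfok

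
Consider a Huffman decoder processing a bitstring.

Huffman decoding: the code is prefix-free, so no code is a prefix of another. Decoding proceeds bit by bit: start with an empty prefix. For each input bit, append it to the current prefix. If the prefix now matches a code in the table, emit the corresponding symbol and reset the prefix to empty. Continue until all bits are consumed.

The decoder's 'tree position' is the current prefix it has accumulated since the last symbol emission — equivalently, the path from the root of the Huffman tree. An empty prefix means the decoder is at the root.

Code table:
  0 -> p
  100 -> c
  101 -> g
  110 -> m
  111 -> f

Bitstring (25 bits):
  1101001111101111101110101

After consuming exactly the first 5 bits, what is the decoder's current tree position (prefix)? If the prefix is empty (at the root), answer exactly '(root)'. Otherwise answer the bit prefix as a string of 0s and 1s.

Bit 0: prefix='1' (no match yet)
Bit 1: prefix='11' (no match yet)
Bit 2: prefix='110' -> emit 'm', reset
Bit 3: prefix='1' (no match yet)
Bit 4: prefix='10' (no match yet)

Answer: 10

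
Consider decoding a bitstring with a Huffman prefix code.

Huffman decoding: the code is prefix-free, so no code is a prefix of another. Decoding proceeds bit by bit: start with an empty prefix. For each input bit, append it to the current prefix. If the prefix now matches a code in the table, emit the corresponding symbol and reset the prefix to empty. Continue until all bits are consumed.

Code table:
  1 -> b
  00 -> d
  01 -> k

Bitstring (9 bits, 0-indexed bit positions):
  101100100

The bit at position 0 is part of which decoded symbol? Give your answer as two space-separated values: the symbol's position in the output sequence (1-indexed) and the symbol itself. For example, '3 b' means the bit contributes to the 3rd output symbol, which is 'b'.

Answer: 1 b

Derivation:
Bit 0: prefix='1' -> emit 'b', reset
Bit 1: prefix='0' (no match yet)
Bit 2: prefix='01' -> emit 'k', reset
Bit 3: prefix='1' -> emit 'b', reset
Bit 4: prefix='0' (no match yet)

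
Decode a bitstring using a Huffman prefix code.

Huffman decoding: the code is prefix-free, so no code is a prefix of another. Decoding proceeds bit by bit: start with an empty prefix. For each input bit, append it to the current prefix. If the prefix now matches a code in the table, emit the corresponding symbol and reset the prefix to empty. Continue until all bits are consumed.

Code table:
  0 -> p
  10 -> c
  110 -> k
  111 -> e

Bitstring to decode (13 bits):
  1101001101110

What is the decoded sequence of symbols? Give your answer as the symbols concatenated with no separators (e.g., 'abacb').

Answer: kcpkep

Derivation:
Bit 0: prefix='1' (no match yet)
Bit 1: prefix='11' (no match yet)
Bit 2: prefix='110' -> emit 'k', reset
Bit 3: prefix='1' (no match yet)
Bit 4: prefix='10' -> emit 'c', reset
Bit 5: prefix='0' -> emit 'p', reset
Bit 6: prefix='1' (no match yet)
Bit 7: prefix='11' (no match yet)
Bit 8: prefix='110' -> emit 'k', reset
Bit 9: prefix='1' (no match yet)
Bit 10: prefix='11' (no match yet)
Bit 11: prefix='111' -> emit 'e', reset
Bit 12: prefix='0' -> emit 'p', reset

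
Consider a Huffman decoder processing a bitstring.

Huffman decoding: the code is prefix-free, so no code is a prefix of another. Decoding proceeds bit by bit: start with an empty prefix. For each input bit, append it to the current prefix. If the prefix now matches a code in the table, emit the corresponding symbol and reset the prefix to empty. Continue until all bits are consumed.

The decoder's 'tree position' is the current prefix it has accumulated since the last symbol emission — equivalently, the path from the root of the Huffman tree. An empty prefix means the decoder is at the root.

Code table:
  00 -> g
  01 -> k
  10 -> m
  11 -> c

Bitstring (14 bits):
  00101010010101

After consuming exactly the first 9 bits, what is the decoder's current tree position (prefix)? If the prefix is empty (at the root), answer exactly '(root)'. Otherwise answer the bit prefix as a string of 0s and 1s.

Bit 0: prefix='0' (no match yet)
Bit 1: prefix='00' -> emit 'g', reset
Bit 2: prefix='1' (no match yet)
Bit 3: prefix='10' -> emit 'm', reset
Bit 4: prefix='1' (no match yet)
Bit 5: prefix='10' -> emit 'm', reset
Bit 6: prefix='1' (no match yet)
Bit 7: prefix='10' -> emit 'm', reset
Bit 8: prefix='0' (no match yet)

Answer: 0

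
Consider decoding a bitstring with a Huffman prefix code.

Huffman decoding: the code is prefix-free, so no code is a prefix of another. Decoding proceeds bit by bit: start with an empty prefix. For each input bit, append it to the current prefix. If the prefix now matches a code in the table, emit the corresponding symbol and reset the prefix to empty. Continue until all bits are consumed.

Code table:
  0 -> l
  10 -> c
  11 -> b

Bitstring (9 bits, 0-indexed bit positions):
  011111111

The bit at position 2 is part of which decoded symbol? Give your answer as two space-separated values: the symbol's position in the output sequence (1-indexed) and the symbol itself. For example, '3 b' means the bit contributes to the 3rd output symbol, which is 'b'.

Answer: 2 b

Derivation:
Bit 0: prefix='0' -> emit 'l', reset
Bit 1: prefix='1' (no match yet)
Bit 2: prefix='11' -> emit 'b', reset
Bit 3: prefix='1' (no match yet)
Bit 4: prefix='11' -> emit 'b', reset
Bit 5: prefix='1' (no match yet)
Bit 6: prefix='11' -> emit 'b', reset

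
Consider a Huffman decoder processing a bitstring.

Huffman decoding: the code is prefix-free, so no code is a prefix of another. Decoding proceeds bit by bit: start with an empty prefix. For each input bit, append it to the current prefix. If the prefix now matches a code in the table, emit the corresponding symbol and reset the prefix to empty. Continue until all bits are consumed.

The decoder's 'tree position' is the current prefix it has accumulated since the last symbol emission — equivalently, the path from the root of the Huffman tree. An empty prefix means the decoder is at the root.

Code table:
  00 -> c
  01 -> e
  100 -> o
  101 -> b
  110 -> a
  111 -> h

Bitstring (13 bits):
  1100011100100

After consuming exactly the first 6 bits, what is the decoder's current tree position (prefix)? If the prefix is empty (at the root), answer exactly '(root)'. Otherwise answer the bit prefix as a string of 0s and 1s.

Answer: 1

Derivation:
Bit 0: prefix='1' (no match yet)
Bit 1: prefix='11' (no match yet)
Bit 2: prefix='110' -> emit 'a', reset
Bit 3: prefix='0' (no match yet)
Bit 4: prefix='00' -> emit 'c', reset
Bit 5: prefix='1' (no match yet)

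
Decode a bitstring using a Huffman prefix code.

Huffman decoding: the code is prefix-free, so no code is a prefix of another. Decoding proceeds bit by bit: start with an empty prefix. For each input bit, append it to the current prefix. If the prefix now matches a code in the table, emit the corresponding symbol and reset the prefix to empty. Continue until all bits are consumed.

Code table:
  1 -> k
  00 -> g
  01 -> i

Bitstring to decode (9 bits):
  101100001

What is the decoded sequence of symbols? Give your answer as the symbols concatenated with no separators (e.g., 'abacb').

Bit 0: prefix='1' -> emit 'k', reset
Bit 1: prefix='0' (no match yet)
Bit 2: prefix='01' -> emit 'i', reset
Bit 3: prefix='1' -> emit 'k', reset
Bit 4: prefix='0' (no match yet)
Bit 5: prefix='00' -> emit 'g', reset
Bit 6: prefix='0' (no match yet)
Bit 7: prefix='00' -> emit 'g', reset
Bit 8: prefix='1' -> emit 'k', reset

Answer: kikggk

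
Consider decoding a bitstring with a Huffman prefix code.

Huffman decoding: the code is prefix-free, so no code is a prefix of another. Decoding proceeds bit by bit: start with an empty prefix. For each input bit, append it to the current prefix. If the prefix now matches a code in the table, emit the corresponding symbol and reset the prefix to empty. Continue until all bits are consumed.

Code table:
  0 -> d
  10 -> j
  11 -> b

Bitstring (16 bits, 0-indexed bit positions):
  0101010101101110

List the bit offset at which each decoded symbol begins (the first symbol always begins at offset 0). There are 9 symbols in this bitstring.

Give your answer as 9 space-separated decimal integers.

Bit 0: prefix='0' -> emit 'd', reset
Bit 1: prefix='1' (no match yet)
Bit 2: prefix='10' -> emit 'j', reset
Bit 3: prefix='1' (no match yet)
Bit 4: prefix='10' -> emit 'j', reset
Bit 5: prefix='1' (no match yet)
Bit 6: prefix='10' -> emit 'j', reset
Bit 7: prefix='1' (no match yet)
Bit 8: prefix='10' -> emit 'j', reset
Bit 9: prefix='1' (no match yet)
Bit 10: prefix='11' -> emit 'b', reset
Bit 11: prefix='0' -> emit 'd', reset
Bit 12: prefix='1' (no match yet)
Bit 13: prefix='11' -> emit 'b', reset
Bit 14: prefix='1' (no match yet)
Bit 15: prefix='10' -> emit 'j', reset

Answer: 0 1 3 5 7 9 11 12 14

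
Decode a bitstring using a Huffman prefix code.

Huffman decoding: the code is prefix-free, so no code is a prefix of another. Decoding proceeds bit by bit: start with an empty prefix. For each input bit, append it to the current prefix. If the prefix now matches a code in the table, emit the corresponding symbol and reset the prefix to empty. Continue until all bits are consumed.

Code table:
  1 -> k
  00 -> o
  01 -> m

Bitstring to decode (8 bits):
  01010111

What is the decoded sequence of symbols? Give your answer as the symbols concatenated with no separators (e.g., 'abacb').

Answer: mmmkk

Derivation:
Bit 0: prefix='0' (no match yet)
Bit 1: prefix='01' -> emit 'm', reset
Bit 2: prefix='0' (no match yet)
Bit 3: prefix='01' -> emit 'm', reset
Bit 4: prefix='0' (no match yet)
Bit 5: prefix='01' -> emit 'm', reset
Bit 6: prefix='1' -> emit 'k', reset
Bit 7: prefix='1' -> emit 'k', reset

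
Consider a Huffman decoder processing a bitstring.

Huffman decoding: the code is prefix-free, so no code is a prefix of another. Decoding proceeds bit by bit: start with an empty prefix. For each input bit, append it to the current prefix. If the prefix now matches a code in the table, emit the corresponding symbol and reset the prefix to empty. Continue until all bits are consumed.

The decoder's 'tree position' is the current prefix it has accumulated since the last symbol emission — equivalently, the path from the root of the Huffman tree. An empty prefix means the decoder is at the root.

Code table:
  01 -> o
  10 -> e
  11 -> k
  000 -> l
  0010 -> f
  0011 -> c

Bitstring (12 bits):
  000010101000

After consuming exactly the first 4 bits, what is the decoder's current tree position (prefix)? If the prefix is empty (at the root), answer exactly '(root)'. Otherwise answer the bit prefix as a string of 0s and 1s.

Bit 0: prefix='0' (no match yet)
Bit 1: prefix='00' (no match yet)
Bit 2: prefix='000' -> emit 'l', reset
Bit 3: prefix='0' (no match yet)

Answer: 0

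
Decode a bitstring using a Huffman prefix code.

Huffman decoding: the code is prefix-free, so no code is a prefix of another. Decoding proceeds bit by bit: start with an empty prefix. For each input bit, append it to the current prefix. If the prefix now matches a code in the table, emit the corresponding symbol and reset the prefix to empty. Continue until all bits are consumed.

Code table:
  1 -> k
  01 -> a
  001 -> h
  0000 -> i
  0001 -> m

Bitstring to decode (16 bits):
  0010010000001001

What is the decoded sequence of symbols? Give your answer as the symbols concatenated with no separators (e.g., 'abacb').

Answer: hhihh

Derivation:
Bit 0: prefix='0' (no match yet)
Bit 1: prefix='00' (no match yet)
Bit 2: prefix='001' -> emit 'h', reset
Bit 3: prefix='0' (no match yet)
Bit 4: prefix='00' (no match yet)
Bit 5: prefix='001' -> emit 'h', reset
Bit 6: prefix='0' (no match yet)
Bit 7: prefix='00' (no match yet)
Bit 8: prefix='000' (no match yet)
Bit 9: prefix='0000' -> emit 'i', reset
Bit 10: prefix='0' (no match yet)
Bit 11: prefix='00' (no match yet)
Bit 12: prefix='001' -> emit 'h', reset
Bit 13: prefix='0' (no match yet)
Bit 14: prefix='00' (no match yet)
Bit 15: prefix='001' -> emit 'h', reset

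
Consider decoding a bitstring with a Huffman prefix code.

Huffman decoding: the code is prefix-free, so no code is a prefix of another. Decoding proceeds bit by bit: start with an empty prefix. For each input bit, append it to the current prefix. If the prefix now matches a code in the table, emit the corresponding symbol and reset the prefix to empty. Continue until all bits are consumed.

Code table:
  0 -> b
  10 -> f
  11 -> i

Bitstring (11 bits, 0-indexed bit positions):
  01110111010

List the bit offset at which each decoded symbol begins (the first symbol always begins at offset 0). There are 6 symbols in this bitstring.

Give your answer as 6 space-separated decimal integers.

Answer: 0 1 3 5 7 9

Derivation:
Bit 0: prefix='0' -> emit 'b', reset
Bit 1: prefix='1' (no match yet)
Bit 2: prefix='11' -> emit 'i', reset
Bit 3: prefix='1' (no match yet)
Bit 4: prefix='10' -> emit 'f', reset
Bit 5: prefix='1' (no match yet)
Bit 6: prefix='11' -> emit 'i', reset
Bit 7: prefix='1' (no match yet)
Bit 8: prefix='10' -> emit 'f', reset
Bit 9: prefix='1' (no match yet)
Bit 10: prefix='10' -> emit 'f', reset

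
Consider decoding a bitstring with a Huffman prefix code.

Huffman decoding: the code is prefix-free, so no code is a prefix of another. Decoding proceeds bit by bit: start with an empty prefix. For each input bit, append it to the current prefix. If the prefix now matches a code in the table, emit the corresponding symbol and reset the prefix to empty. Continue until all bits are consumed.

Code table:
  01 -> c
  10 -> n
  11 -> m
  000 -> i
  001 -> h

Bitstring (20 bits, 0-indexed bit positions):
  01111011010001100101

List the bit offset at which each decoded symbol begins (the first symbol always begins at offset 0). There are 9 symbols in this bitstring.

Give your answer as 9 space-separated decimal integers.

Answer: 0 2 4 6 8 10 13 15 18

Derivation:
Bit 0: prefix='0' (no match yet)
Bit 1: prefix='01' -> emit 'c', reset
Bit 2: prefix='1' (no match yet)
Bit 3: prefix='11' -> emit 'm', reset
Bit 4: prefix='1' (no match yet)
Bit 5: prefix='10' -> emit 'n', reset
Bit 6: prefix='1' (no match yet)
Bit 7: prefix='11' -> emit 'm', reset
Bit 8: prefix='0' (no match yet)
Bit 9: prefix='01' -> emit 'c', reset
Bit 10: prefix='0' (no match yet)
Bit 11: prefix='00' (no match yet)
Bit 12: prefix='000' -> emit 'i', reset
Bit 13: prefix='1' (no match yet)
Bit 14: prefix='11' -> emit 'm', reset
Bit 15: prefix='0' (no match yet)
Bit 16: prefix='00' (no match yet)
Bit 17: prefix='001' -> emit 'h', reset
Bit 18: prefix='0' (no match yet)
Bit 19: prefix='01' -> emit 'c', reset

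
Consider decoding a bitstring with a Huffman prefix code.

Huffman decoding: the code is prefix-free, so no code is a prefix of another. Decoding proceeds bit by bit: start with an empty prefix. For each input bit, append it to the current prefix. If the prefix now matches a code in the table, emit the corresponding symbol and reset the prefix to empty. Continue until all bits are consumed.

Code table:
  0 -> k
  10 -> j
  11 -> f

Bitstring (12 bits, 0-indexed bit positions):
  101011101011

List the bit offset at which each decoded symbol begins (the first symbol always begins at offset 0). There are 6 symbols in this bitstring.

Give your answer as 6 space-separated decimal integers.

Answer: 0 2 4 6 8 10

Derivation:
Bit 0: prefix='1' (no match yet)
Bit 1: prefix='10' -> emit 'j', reset
Bit 2: prefix='1' (no match yet)
Bit 3: prefix='10' -> emit 'j', reset
Bit 4: prefix='1' (no match yet)
Bit 5: prefix='11' -> emit 'f', reset
Bit 6: prefix='1' (no match yet)
Bit 7: prefix='10' -> emit 'j', reset
Bit 8: prefix='1' (no match yet)
Bit 9: prefix='10' -> emit 'j', reset
Bit 10: prefix='1' (no match yet)
Bit 11: prefix='11' -> emit 'f', reset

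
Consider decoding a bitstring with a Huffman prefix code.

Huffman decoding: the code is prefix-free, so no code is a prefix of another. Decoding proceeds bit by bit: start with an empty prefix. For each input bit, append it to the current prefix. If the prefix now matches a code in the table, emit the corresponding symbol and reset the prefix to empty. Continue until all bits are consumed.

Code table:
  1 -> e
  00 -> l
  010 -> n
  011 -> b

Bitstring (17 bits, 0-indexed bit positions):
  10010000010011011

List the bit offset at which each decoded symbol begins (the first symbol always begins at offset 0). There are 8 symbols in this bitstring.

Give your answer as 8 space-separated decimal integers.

Bit 0: prefix='1' -> emit 'e', reset
Bit 1: prefix='0' (no match yet)
Bit 2: prefix='00' -> emit 'l', reset
Bit 3: prefix='1' -> emit 'e', reset
Bit 4: prefix='0' (no match yet)
Bit 5: prefix='00' -> emit 'l', reset
Bit 6: prefix='0' (no match yet)
Bit 7: prefix='00' -> emit 'l', reset
Bit 8: prefix='0' (no match yet)
Bit 9: prefix='01' (no match yet)
Bit 10: prefix='010' -> emit 'n', reset
Bit 11: prefix='0' (no match yet)
Bit 12: prefix='01' (no match yet)
Bit 13: prefix='011' -> emit 'b', reset
Bit 14: prefix='0' (no match yet)
Bit 15: prefix='01' (no match yet)
Bit 16: prefix='011' -> emit 'b', reset

Answer: 0 1 3 4 6 8 11 14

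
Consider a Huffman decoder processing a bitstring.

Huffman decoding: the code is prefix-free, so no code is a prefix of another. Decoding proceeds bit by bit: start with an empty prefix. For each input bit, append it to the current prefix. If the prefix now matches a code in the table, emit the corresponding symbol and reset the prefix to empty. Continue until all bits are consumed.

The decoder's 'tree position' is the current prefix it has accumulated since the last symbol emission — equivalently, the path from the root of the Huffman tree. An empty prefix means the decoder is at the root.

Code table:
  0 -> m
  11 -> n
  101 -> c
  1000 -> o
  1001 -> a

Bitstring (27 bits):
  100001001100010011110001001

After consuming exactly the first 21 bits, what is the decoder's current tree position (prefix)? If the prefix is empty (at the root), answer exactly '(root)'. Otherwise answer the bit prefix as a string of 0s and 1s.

Answer: 10

Derivation:
Bit 0: prefix='1' (no match yet)
Bit 1: prefix='10' (no match yet)
Bit 2: prefix='100' (no match yet)
Bit 3: prefix='1000' -> emit 'o', reset
Bit 4: prefix='0' -> emit 'm', reset
Bit 5: prefix='1' (no match yet)
Bit 6: prefix='10' (no match yet)
Bit 7: prefix='100' (no match yet)
Bit 8: prefix='1001' -> emit 'a', reset
Bit 9: prefix='1' (no match yet)
Bit 10: prefix='10' (no match yet)
Bit 11: prefix='100' (no match yet)
Bit 12: prefix='1000' -> emit 'o', reset
Bit 13: prefix='1' (no match yet)
Bit 14: prefix='10' (no match yet)
Bit 15: prefix='100' (no match yet)
Bit 16: prefix='1001' -> emit 'a', reset
Bit 17: prefix='1' (no match yet)
Bit 18: prefix='11' -> emit 'n', reset
Bit 19: prefix='1' (no match yet)
Bit 20: prefix='10' (no match yet)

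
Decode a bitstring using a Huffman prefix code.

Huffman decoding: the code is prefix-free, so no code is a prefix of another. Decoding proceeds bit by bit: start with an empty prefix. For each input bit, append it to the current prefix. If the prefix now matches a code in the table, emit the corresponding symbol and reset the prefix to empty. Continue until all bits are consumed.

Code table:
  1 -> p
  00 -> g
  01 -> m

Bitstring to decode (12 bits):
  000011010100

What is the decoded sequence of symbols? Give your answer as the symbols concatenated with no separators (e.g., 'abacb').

Answer: ggppmmg

Derivation:
Bit 0: prefix='0' (no match yet)
Bit 1: prefix='00' -> emit 'g', reset
Bit 2: prefix='0' (no match yet)
Bit 3: prefix='00' -> emit 'g', reset
Bit 4: prefix='1' -> emit 'p', reset
Bit 5: prefix='1' -> emit 'p', reset
Bit 6: prefix='0' (no match yet)
Bit 7: prefix='01' -> emit 'm', reset
Bit 8: prefix='0' (no match yet)
Bit 9: prefix='01' -> emit 'm', reset
Bit 10: prefix='0' (no match yet)
Bit 11: prefix='00' -> emit 'g', reset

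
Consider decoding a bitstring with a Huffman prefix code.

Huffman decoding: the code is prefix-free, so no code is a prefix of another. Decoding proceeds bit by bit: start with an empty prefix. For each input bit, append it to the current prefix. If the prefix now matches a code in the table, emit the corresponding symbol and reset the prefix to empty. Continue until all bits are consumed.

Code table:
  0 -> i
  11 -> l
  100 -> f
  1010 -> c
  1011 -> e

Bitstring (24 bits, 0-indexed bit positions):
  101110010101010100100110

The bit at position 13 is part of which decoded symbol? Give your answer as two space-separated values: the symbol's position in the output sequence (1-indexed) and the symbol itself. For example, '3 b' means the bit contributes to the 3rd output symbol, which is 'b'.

Bit 0: prefix='1' (no match yet)
Bit 1: prefix='10' (no match yet)
Bit 2: prefix='101' (no match yet)
Bit 3: prefix='1011' -> emit 'e', reset
Bit 4: prefix='1' (no match yet)
Bit 5: prefix='10' (no match yet)
Bit 6: prefix='100' -> emit 'f', reset
Bit 7: prefix='1' (no match yet)
Bit 8: prefix='10' (no match yet)
Bit 9: prefix='101' (no match yet)
Bit 10: prefix='1010' -> emit 'c', reset
Bit 11: prefix='1' (no match yet)
Bit 12: prefix='10' (no match yet)
Bit 13: prefix='101' (no match yet)
Bit 14: prefix='1010' -> emit 'c', reset
Bit 15: prefix='1' (no match yet)
Bit 16: prefix='10' (no match yet)
Bit 17: prefix='100' -> emit 'f', reset

Answer: 4 c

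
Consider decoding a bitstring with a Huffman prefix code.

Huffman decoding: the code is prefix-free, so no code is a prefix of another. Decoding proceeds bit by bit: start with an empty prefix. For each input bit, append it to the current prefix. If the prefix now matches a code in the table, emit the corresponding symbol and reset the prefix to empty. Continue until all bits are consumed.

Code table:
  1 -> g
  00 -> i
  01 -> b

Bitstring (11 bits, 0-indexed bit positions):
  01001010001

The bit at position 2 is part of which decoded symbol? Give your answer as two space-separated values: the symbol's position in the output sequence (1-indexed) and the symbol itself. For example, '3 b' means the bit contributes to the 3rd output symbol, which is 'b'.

Bit 0: prefix='0' (no match yet)
Bit 1: prefix='01' -> emit 'b', reset
Bit 2: prefix='0' (no match yet)
Bit 3: prefix='00' -> emit 'i', reset
Bit 4: prefix='1' -> emit 'g', reset
Bit 5: prefix='0' (no match yet)
Bit 6: prefix='01' -> emit 'b', reset

Answer: 2 i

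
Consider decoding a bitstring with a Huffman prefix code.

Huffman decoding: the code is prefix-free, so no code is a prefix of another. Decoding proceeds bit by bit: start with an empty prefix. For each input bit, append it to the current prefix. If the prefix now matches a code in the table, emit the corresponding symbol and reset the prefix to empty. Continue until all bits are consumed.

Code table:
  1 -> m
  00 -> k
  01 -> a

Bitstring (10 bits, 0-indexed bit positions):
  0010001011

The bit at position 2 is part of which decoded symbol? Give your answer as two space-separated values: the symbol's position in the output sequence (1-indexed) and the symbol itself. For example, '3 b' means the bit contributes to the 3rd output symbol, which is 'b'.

Bit 0: prefix='0' (no match yet)
Bit 1: prefix='00' -> emit 'k', reset
Bit 2: prefix='1' -> emit 'm', reset
Bit 3: prefix='0' (no match yet)
Bit 4: prefix='00' -> emit 'k', reset
Bit 5: prefix='0' (no match yet)
Bit 6: prefix='01' -> emit 'a', reset

Answer: 2 m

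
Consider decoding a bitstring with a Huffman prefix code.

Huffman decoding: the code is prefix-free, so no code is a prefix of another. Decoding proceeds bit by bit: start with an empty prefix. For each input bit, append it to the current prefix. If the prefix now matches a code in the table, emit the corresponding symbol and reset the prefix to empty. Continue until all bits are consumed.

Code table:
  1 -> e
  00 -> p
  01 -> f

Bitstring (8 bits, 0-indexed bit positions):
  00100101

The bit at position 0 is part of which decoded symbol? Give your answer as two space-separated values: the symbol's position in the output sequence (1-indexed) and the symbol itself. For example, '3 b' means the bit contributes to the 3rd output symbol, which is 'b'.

Bit 0: prefix='0' (no match yet)
Bit 1: prefix='00' -> emit 'p', reset
Bit 2: prefix='1' -> emit 'e', reset
Bit 3: prefix='0' (no match yet)
Bit 4: prefix='00' -> emit 'p', reset

Answer: 1 p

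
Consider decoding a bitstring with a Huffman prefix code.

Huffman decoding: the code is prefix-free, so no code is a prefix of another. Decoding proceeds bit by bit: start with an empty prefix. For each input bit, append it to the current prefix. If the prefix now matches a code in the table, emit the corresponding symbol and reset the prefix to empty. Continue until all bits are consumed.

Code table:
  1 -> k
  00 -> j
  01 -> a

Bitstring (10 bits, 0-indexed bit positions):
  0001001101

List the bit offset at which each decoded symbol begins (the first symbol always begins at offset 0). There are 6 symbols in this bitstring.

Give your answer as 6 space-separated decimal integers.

Bit 0: prefix='0' (no match yet)
Bit 1: prefix='00' -> emit 'j', reset
Bit 2: prefix='0' (no match yet)
Bit 3: prefix='01' -> emit 'a', reset
Bit 4: prefix='0' (no match yet)
Bit 5: prefix='00' -> emit 'j', reset
Bit 6: prefix='1' -> emit 'k', reset
Bit 7: prefix='1' -> emit 'k', reset
Bit 8: prefix='0' (no match yet)
Bit 9: prefix='01' -> emit 'a', reset

Answer: 0 2 4 6 7 8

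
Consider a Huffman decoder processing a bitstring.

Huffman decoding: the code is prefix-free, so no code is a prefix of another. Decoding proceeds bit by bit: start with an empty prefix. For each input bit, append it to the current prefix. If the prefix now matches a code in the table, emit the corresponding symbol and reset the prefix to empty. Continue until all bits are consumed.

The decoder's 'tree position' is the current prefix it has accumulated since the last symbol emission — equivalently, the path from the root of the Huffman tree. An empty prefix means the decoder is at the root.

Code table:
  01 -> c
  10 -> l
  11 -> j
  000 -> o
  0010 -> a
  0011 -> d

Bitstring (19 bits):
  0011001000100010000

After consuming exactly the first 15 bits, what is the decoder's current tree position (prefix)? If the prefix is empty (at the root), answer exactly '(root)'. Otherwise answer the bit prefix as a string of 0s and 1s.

Answer: 001

Derivation:
Bit 0: prefix='0' (no match yet)
Bit 1: prefix='00' (no match yet)
Bit 2: prefix='001' (no match yet)
Bit 3: prefix='0011' -> emit 'd', reset
Bit 4: prefix='0' (no match yet)
Bit 5: prefix='00' (no match yet)
Bit 6: prefix='001' (no match yet)
Bit 7: prefix='0010' -> emit 'a', reset
Bit 8: prefix='0' (no match yet)
Bit 9: prefix='00' (no match yet)
Bit 10: prefix='001' (no match yet)
Bit 11: prefix='0010' -> emit 'a', reset
Bit 12: prefix='0' (no match yet)
Bit 13: prefix='00' (no match yet)
Bit 14: prefix='001' (no match yet)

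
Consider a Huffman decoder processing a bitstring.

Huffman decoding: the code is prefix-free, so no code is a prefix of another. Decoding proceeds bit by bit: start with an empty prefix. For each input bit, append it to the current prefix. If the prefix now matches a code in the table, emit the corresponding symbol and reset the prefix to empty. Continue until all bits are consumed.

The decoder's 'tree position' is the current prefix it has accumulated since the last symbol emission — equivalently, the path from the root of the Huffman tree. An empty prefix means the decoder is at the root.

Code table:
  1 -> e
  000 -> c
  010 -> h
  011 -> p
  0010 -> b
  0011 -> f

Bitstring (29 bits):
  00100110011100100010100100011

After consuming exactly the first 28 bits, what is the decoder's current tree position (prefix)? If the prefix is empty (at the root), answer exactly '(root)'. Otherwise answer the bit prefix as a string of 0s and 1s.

Bit 0: prefix='0' (no match yet)
Bit 1: prefix='00' (no match yet)
Bit 2: prefix='001' (no match yet)
Bit 3: prefix='0010' -> emit 'b', reset
Bit 4: prefix='0' (no match yet)
Bit 5: prefix='01' (no match yet)
Bit 6: prefix='011' -> emit 'p', reset
Bit 7: prefix='0' (no match yet)
Bit 8: prefix='00' (no match yet)
Bit 9: prefix='001' (no match yet)
Bit 10: prefix='0011' -> emit 'f', reset
Bit 11: prefix='1' -> emit 'e', reset
Bit 12: prefix='0' (no match yet)
Bit 13: prefix='00' (no match yet)
Bit 14: prefix='001' (no match yet)
Bit 15: prefix='0010' -> emit 'b', reset
Bit 16: prefix='0' (no match yet)
Bit 17: prefix='00' (no match yet)
Bit 18: prefix='001' (no match yet)
Bit 19: prefix='0010' -> emit 'b', reset
Bit 20: prefix='1' -> emit 'e', reset
Bit 21: prefix='0' (no match yet)
Bit 22: prefix='00' (no match yet)
Bit 23: prefix='001' (no match yet)
Bit 24: prefix='0010' -> emit 'b', reset
Bit 25: prefix='0' (no match yet)
Bit 26: prefix='00' (no match yet)
Bit 27: prefix='001' (no match yet)

Answer: 001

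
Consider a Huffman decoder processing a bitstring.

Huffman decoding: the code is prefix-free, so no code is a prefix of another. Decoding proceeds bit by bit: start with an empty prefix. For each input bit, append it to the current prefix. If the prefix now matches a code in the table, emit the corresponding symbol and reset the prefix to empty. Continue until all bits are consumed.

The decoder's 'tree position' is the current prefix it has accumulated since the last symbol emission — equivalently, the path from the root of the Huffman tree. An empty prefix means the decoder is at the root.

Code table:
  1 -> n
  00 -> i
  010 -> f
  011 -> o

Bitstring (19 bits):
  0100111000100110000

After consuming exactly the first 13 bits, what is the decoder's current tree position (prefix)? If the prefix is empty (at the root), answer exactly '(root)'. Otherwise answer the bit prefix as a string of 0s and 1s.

Bit 0: prefix='0' (no match yet)
Bit 1: prefix='01' (no match yet)
Bit 2: prefix='010' -> emit 'f', reset
Bit 3: prefix='0' (no match yet)
Bit 4: prefix='01' (no match yet)
Bit 5: prefix='011' -> emit 'o', reset
Bit 6: prefix='1' -> emit 'n', reset
Bit 7: prefix='0' (no match yet)
Bit 8: prefix='00' -> emit 'i', reset
Bit 9: prefix='0' (no match yet)
Bit 10: prefix='01' (no match yet)
Bit 11: prefix='010' -> emit 'f', reset
Bit 12: prefix='0' (no match yet)

Answer: 0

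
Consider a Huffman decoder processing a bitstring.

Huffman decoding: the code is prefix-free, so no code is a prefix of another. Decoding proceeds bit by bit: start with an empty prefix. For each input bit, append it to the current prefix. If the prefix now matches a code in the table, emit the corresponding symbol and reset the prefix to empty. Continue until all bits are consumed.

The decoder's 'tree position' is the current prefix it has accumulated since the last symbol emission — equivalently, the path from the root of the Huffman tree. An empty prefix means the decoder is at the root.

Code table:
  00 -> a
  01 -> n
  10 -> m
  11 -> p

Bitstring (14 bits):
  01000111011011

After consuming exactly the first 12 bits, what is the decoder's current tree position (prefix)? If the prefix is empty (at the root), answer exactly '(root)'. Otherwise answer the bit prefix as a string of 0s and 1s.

Answer: (root)

Derivation:
Bit 0: prefix='0' (no match yet)
Bit 1: prefix='01' -> emit 'n', reset
Bit 2: prefix='0' (no match yet)
Bit 3: prefix='00' -> emit 'a', reset
Bit 4: prefix='0' (no match yet)
Bit 5: prefix='01' -> emit 'n', reset
Bit 6: prefix='1' (no match yet)
Bit 7: prefix='11' -> emit 'p', reset
Bit 8: prefix='0' (no match yet)
Bit 9: prefix='01' -> emit 'n', reset
Bit 10: prefix='1' (no match yet)
Bit 11: prefix='10' -> emit 'm', reset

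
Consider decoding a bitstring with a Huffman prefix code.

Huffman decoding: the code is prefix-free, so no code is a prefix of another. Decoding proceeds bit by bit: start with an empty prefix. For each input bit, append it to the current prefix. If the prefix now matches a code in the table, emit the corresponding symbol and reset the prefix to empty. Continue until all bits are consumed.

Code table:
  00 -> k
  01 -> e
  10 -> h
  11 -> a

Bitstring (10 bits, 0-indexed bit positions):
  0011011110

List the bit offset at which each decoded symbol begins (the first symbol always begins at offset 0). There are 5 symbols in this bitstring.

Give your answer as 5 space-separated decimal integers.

Answer: 0 2 4 6 8

Derivation:
Bit 0: prefix='0' (no match yet)
Bit 1: prefix='00' -> emit 'k', reset
Bit 2: prefix='1' (no match yet)
Bit 3: prefix='11' -> emit 'a', reset
Bit 4: prefix='0' (no match yet)
Bit 5: prefix='01' -> emit 'e', reset
Bit 6: prefix='1' (no match yet)
Bit 7: prefix='11' -> emit 'a', reset
Bit 8: prefix='1' (no match yet)
Bit 9: prefix='10' -> emit 'h', reset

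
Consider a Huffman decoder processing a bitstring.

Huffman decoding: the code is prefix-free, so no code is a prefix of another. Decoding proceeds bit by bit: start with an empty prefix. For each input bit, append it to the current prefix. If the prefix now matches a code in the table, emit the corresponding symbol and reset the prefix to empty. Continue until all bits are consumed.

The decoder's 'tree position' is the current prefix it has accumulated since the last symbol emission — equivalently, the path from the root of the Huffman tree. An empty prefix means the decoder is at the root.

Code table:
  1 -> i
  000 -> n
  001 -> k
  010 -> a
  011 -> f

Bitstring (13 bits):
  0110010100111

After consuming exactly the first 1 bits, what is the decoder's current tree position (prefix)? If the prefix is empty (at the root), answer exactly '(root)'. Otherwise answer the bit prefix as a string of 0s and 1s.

Answer: 0

Derivation:
Bit 0: prefix='0' (no match yet)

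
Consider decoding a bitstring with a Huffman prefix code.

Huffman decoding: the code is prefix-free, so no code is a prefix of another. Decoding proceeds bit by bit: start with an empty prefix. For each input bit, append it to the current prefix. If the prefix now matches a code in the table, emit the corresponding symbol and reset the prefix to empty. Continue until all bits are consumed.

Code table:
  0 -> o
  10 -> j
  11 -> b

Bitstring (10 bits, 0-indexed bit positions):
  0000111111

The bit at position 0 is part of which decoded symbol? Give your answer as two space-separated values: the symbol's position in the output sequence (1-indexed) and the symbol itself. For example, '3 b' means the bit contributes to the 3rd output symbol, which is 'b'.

Answer: 1 o

Derivation:
Bit 0: prefix='0' -> emit 'o', reset
Bit 1: prefix='0' -> emit 'o', reset
Bit 2: prefix='0' -> emit 'o', reset
Bit 3: prefix='0' -> emit 'o', reset
Bit 4: prefix='1' (no match yet)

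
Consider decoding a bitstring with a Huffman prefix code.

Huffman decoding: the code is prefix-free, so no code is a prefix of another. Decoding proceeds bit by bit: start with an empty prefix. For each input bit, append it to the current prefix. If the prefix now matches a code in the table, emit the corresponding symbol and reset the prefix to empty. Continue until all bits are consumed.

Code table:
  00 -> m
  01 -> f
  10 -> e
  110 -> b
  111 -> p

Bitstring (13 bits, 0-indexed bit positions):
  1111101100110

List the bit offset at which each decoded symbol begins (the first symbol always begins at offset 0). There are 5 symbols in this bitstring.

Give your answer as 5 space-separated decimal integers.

Bit 0: prefix='1' (no match yet)
Bit 1: prefix='11' (no match yet)
Bit 2: prefix='111' -> emit 'p', reset
Bit 3: prefix='1' (no match yet)
Bit 4: prefix='11' (no match yet)
Bit 5: prefix='110' -> emit 'b', reset
Bit 6: prefix='1' (no match yet)
Bit 7: prefix='11' (no match yet)
Bit 8: prefix='110' -> emit 'b', reset
Bit 9: prefix='0' (no match yet)
Bit 10: prefix='01' -> emit 'f', reset
Bit 11: prefix='1' (no match yet)
Bit 12: prefix='10' -> emit 'e', reset

Answer: 0 3 6 9 11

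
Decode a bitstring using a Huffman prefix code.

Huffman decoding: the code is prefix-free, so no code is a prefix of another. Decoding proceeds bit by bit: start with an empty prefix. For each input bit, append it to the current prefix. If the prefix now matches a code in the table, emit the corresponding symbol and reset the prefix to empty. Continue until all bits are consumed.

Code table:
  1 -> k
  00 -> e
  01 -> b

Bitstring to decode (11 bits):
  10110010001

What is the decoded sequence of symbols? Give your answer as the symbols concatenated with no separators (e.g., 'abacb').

Answer: kbkekeb

Derivation:
Bit 0: prefix='1' -> emit 'k', reset
Bit 1: prefix='0' (no match yet)
Bit 2: prefix='01' -> emit 'b', reset
Bit 3: prefix='1' -> emit 'k', reset
Bit 4: prefix='0' (no match yet)
Bit 5: prefix='00' -> emit 'e', reset
Bit 6: prefix='1' -> emit 'k', reset
Bit 7: prefix='0' (no match yet)
Bit 8: prefix='00' -> emit 'e', reset
Bit 9: prefix='0' (no match yet)
Bit 10: prefix='01' -> emit 'b', reset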